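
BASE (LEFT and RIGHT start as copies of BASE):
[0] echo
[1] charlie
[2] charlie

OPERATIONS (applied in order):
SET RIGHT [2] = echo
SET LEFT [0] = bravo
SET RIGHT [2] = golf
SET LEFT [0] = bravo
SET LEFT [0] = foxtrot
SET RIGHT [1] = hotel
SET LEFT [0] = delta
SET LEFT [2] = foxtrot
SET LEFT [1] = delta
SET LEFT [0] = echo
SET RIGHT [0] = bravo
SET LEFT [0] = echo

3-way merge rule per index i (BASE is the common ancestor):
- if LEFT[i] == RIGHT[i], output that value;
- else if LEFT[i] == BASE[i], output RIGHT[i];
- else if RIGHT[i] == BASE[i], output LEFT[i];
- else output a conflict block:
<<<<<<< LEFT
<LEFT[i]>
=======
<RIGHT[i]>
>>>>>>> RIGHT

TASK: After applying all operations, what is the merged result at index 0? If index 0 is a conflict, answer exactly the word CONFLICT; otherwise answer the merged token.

Final LEFT:  [echo, delta, foxtrot]
Final RIGHT: [bravo, hotel, golf]
i=0: L=echo=BASE, R=bravo -> take RIGHT -> bravo
i=1: BASE=charlie L=delta R=hotel all differ -> CONFLICT
i=2: BASE=charlie L=foxtrot R=golf all differ -> CONFLICT
Index 0 -> bravo

Answer: bravo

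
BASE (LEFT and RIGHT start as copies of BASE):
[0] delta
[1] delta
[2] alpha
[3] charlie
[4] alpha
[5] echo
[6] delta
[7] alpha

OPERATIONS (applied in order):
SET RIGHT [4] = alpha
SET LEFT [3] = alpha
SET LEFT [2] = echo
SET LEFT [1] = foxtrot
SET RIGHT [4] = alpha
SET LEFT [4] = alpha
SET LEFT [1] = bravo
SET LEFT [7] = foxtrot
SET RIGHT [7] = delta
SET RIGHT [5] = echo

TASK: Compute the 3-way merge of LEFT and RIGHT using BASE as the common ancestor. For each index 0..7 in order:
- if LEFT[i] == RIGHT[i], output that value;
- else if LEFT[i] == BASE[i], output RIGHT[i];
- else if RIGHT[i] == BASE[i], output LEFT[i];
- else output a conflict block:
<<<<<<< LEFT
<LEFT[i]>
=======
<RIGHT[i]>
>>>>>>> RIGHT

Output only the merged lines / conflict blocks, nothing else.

Answer: delta
bravo
echo
alpha
alpha
echo
delta
<<<<<<< LEFT
foxtrot
=======
delta
>>>>>>> RIGHT

Derivation:
Final LEFT:  [delta, bravo, echo, alpha, alpha, echo, delta, foxtrot]
Final RIGHT: [delta, delta, alpha, charlie, alpha, echo, delta, delta]
i=0: L=delta R=delta -> agree -> delta
i=1: L=bravo, R=delta=BASE -> take LEFT -> bravo
i=2: L=echo, R=alpha=BASE -> take LEFT -> echo
i=3: L=alpha, R=charlie=BASE -> take LEFT -> alpha
i=4: L=alpha R=alpha -> agree -> alpha
i=5: L=echo R=echo -> agree -> echo
i=6: L=delta R=delta -> agree -> delta
i=7: BASE=alpha L=foxtrot R=delta all differ -> CONFLICT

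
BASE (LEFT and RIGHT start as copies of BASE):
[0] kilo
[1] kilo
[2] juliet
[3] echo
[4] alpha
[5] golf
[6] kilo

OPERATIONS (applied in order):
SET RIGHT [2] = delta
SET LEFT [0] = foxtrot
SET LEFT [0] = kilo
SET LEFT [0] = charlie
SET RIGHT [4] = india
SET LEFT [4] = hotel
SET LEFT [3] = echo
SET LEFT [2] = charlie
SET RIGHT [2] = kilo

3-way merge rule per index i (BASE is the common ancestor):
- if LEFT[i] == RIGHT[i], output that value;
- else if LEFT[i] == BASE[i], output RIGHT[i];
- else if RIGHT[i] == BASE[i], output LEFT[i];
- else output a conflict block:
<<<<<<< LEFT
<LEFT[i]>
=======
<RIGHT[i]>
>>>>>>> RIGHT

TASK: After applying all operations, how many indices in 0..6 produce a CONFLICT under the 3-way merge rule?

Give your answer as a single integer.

Answer: 2

Derivation:
Final LEFT:  [charlie, kilo, charlie, echo, hotel, golf, kilo]
Final RIGHT: [kilo, kilo, kilo, echo, india, golf, kilo]
i=0: L=charlie, R=kilo=BASE -> take LEFT -> charlie
i=1: L=kilo R=kilo -> agree -> kilo
i=2: BASE=juliet L=charlie R=kilo all differ -> CONFLICT
i=3: L=echo R=echo -> agree -> echo
i=4: BASE=alpha L=hotel R=india all differ -> CONFLICT
i=5: L=golf R=golf -> agree -> golf
i=6: L=kilo R=kilo -> agree -> kilo
Conflict count: 2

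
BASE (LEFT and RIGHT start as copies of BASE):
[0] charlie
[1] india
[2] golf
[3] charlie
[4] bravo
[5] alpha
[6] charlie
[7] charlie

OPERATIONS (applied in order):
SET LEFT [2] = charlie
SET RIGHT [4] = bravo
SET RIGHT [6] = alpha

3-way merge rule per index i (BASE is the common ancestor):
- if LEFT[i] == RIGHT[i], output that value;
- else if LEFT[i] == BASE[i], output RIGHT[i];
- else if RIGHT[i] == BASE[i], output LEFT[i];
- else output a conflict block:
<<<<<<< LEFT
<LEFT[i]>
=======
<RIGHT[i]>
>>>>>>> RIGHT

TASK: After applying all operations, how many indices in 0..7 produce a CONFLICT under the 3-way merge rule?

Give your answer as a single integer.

Final LEFT:  [charlie, india, charlie, charlie, bravo, alpha, charlie, charlie]
Final RIGHT: [charlie, india, golf, charlie, bravo, alpha, alpha, charlie]
i=0: L=charlie R=charlie -> agree -> charlie
i=1: L=india R=india -> agree -> india
i=2: L=charlie, R=golf=BASE -> take LEFT -> charlie
i=3: L=charlie R=charlie -> agree -> charlie
i=4: L=bravo R=bravo -> agree -> bravo
i=5: L=alpha R=alpha -> agree -> alpha
i=6: L=charlie=BASE, R=alpha -> take RIGHT -> alpha
i=7: L=charlie R=charlie -> agree -> charlie
Conflict count: 0

Answer: 0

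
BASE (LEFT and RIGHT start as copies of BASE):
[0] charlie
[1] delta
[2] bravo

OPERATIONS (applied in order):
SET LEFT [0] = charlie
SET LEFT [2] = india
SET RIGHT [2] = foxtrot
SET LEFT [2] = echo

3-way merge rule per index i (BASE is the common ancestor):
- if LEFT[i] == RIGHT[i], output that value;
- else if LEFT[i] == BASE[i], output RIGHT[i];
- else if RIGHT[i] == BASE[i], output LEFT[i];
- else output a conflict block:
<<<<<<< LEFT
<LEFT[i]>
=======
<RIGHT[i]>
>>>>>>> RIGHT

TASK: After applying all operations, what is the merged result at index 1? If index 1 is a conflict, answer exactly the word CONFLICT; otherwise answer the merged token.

Final LEFT:  [charlie, delta, echo]
Final RIGHT: [charlie, delta, foxtrot]
i=0: L=charlie R=charlie -> agree -> charlie
i=1: L=delta R=delta -> agree -> delta
i=2: BASE=bravo L=echo R=foxtrot all differ -> CONFLICT
Index 1 -> delta

Answer: delta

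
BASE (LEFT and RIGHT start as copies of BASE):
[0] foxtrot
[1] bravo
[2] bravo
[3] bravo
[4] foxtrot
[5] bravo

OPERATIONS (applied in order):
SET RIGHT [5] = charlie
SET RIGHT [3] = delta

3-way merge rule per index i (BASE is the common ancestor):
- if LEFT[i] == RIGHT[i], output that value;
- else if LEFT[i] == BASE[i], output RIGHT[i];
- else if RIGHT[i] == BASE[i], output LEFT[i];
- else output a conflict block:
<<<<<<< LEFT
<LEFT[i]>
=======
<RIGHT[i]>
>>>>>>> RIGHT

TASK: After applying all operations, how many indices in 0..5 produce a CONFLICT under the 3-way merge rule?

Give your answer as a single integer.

Final LEFT:  [foxtrot, bravo, bravo, bravo, foxtrot, bravo]
Final RIGHT: [foxtrot, bravo, bravo, delta, foxtrot, charlie]
i=0: L=foxtrot R=foxtrot -> agree -> foxtrot
i=1: L=bravo R=bravo -> agree -> bravo
i=2: L=bravo R=bravo -> agree -> bravo
i=3: L=bravo=BASE, R=delta -> take RIGHT -> delta
i=4: L=foxtrot R=foxtrot -> agree -> foxtrot
i=5: L=bravo=BASE, R=charlie -> take RIGHT -> charlie
Conflict count: 0

Answer: 0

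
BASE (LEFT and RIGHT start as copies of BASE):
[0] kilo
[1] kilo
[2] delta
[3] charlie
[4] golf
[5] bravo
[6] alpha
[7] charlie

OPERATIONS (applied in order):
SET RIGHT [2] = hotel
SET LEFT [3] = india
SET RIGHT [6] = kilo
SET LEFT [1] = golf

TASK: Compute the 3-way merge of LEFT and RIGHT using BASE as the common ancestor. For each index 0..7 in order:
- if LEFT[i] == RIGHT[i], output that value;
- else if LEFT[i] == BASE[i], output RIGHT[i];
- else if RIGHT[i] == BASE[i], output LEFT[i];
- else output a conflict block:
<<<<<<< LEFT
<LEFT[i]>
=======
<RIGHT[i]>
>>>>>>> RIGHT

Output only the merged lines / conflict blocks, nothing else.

Answer: kilo
golf
hotel
india
golf
bravo
kilo
charlie

Derivation:
Final LEFT:  [kilo, golf, delta, india, golf, bravo, alpha, charlie]
Final RIGHT: [kilo, kilo, hotel, charlie, golf, bravo, kilo, charlie]
i=0: L=kilo R=kilo -> agree -> kilo
i=1: L=golf, R=kilo=BASE -> take LEFT -> golf
i=2: L=delta=BASE, R=hotel -> take RIGHT -> hotel
i=3: L=india, R=charlie=BASE -> take LEFT -> india
i=4: L=golf R=golf -> agree -> golf
i=5: L=bravo R=bravo -> agree -> bravo
i=6: L=alpha=BASE, R=kilo -> take RIGHT -> kilo
i=7: L=charlie R=charlie -> agree -> charlie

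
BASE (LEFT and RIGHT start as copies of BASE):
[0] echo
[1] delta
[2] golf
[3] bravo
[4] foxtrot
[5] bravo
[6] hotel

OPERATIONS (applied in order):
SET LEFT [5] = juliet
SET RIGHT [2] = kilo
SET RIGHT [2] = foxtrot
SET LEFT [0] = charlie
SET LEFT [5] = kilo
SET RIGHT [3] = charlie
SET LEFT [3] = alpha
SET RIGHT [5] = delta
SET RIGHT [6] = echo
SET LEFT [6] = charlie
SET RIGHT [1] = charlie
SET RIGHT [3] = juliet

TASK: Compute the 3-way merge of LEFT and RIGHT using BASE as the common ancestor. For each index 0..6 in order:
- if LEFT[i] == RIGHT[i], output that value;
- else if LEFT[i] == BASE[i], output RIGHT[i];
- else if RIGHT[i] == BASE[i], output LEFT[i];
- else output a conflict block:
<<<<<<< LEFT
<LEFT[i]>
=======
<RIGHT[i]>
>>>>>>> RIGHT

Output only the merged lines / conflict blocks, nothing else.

Final LEFT:  [charlie, delta, golf, alpha, foxtrot, kilo, charlie]
Final RIGHT: [echo, charlie, foxtrot, juliet, foxtrot, delta, echo]
i=0: L=charlie, R=echo=BASE -> take LEFT -> charlie
i=1: L=delta=BASE, R=charlie -> take RIGHT -> charlie
i=2: L=golf=BASE, R=foxtrot -> take RIGHT -> foxtrot
i=3: BASE=bravo L=alpha R=juliet all differ -> CONFLICT
i=4: L=foxtrot R=foxtrot -> agree -> foxtrot
i=5: BASE=bravo L=kilo R=delta all differ -> CONFLICT
i=6: BASE=hotel L=charlie R=echo all differ -> CONFLICT

Answer: charlie
charlie
foxtrot
<<<<<<< LEFT
alpha
=======
juliet
>>>>>>> RIGHT
foxtrot
<<<<<<< LEFT
kilo
=======
delta
>>>>>>> RIGHT
<<<<<<< LEFT
charlie
=======
echo
>>>>>>> RIGHT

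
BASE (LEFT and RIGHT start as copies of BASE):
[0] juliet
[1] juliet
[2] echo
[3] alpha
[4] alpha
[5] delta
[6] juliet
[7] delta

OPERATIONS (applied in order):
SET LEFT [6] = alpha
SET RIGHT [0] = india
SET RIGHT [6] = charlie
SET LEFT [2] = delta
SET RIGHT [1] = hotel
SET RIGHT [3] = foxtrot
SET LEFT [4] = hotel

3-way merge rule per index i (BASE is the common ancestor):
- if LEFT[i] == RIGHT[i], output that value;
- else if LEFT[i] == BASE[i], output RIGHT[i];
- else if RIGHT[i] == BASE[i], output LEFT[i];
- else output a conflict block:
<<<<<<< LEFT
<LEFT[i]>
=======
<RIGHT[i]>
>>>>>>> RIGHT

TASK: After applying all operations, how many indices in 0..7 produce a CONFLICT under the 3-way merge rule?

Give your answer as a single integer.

Answer: 1

Derivation:
Final LEFT:  [juliet, juliet, delta, alpha, hotel, delta, alpha, delta]
Final RIGHT: [india, hotel, echo, foxtrot, alpha, delta, charlie, delta]
i=0: L=juliet=BASE, R=india -> take RIGHT -> india
i=1: L=juliet=BASE, R=hotel -> take RIGHT -> hotel
i=2: L=delta, R=echo=BASE -> take LEFT -> delta
i=3: L=alpha=BASE, R=foxtrot -> take RIGHT -> foxtrot
i=4: L=hotel, R=alpha=BASE -> take LEFT -> hotel
i=5: L=delta R=delta -> agree -> delta
i=6: BASE=juliet L=alpha R=charlie all differ -> CONFLICT
i=7: L=delta R=delta -> agree -> delta
Conflict count: 1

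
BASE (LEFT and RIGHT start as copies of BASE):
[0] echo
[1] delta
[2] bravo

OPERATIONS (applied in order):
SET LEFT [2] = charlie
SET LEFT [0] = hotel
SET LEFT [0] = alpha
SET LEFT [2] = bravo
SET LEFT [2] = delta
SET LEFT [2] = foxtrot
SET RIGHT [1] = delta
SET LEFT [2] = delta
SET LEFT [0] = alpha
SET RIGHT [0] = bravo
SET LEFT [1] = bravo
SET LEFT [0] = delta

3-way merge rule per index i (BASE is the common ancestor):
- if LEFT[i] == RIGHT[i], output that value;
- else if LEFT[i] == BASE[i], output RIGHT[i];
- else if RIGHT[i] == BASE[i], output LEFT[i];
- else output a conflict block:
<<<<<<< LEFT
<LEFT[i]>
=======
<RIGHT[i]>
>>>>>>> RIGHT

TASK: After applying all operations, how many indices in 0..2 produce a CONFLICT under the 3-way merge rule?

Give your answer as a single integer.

Answer: 1

Derivation:
Final LEFT:  [delta, bravo, delta]
Final RIGHT: [bravo, delta, bravo]
i=0: BASE=echo L=delta R=bravo all differ -> CONFLICT
i=1: L=bravo, R=delta=BASE -> take LEFT -> bravo
i=2: L=delta, R=bravo=BASE -> take LEFT -> delta
Conflict count: 1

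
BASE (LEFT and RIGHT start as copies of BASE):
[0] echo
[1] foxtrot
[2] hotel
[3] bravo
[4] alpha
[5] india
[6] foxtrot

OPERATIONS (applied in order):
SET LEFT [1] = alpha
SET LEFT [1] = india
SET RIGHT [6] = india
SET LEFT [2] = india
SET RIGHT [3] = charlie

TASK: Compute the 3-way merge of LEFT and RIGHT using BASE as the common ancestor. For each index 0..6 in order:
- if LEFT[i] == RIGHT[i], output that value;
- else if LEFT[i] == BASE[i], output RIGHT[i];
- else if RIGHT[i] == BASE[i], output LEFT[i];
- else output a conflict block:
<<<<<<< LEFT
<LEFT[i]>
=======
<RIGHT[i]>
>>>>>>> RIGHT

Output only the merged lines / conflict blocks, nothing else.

Answer: echo
india
india
charlie
alpha
india
india

Derivation:
Final LEFT:  [echo, india, india, bravo, alpha, india, foxtrot]
Final RIGHT: [echo, foxtrot, hotel, charlie, alpha, india, india]
i=0: L=echo R=echo -> agree -> echo
i=1: L=india, R=foxtrot=BASE -> take LEFT -> india
i=2: L=india, R=hotel=BASE -> take LEFT -> india
i=3: L=bravo=BASE, R=charlie -> take RIGHT -> charlie
i=4: L=alpha R=alpha -> agree -> alpha
i=5: L=india R=india -> agree -> india
i=6: L=foxtrot=BASE, R=india -> take RIGHT -> india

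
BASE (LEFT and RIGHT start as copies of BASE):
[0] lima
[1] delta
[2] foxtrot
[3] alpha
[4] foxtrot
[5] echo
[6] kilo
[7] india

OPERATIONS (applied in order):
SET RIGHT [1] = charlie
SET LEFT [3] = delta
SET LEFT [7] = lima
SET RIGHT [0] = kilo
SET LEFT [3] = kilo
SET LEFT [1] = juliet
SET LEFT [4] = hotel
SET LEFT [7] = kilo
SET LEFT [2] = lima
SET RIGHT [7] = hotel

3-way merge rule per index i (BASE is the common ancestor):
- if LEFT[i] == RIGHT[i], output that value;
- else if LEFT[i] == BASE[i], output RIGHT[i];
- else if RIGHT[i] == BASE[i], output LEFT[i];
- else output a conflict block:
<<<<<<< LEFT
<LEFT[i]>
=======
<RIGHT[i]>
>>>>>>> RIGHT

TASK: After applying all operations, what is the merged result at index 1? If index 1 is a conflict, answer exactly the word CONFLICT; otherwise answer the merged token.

Answer: CONFLICT

Derivation:
Final LEFT:  [lima, juliet, lima, kilo, hotel, echo, kilo, kilo]
Final RIGHT: [kilo, charlie, foxtrot, alpha, foxtrot, echo, kilo, hotel]
i=0: L=lima=BASE, R=kilo -> take RIGHT -> kilo
i=1: BASE=delta L=juliet R=charlie all differ -> CONFLICT
i=2: L=lima, R=foxtrot=BASE -> take LEFT -> lima
i=3: L=kilo, R=alpha=BASE -> take LEFT -> kilo
i=4: L=hotel, R=foxtrot=BASE -> take LEFT -> hotel
i=5: L=echo R=echo -> agree -> echo
i=6: L=kilo R=kilo -> agree -> kilo
i=7: BASE=india L=kilo R=hotel all differ -> CONFLICT
Index 1 -> CONFLICT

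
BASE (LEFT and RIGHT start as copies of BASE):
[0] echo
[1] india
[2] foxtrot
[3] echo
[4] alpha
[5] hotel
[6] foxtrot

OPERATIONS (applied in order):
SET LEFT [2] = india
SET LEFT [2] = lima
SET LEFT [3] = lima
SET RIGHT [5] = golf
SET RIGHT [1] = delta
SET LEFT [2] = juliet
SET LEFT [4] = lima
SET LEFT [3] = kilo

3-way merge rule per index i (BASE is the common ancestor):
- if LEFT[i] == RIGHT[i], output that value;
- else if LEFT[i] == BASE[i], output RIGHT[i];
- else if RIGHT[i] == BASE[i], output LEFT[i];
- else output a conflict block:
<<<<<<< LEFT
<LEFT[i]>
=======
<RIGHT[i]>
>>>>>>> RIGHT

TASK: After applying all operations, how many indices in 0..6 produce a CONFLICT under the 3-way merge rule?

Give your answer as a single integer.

Final LEFT:  [echo, india, juliet, kilo, lima, hotel, foxtrot]
Final RIGHT: [echo, delta, foxtrot, echo, alpha, golf, foxtrot]
i=0: L=echo R=echo -> agree -> echo
i=1: L=india=BASE, R=delta -> take RIGHT -> delta
i=2: L=juliet, R=foxtrot=BASE -> take LEFT -> juliet
i=3: L=kilo, R=echo=BASE -> take LEFT -> kilo
i=4: L=lima, R=alpha=BASE -> take LEFT -> lima
i=5: L=hotel=BASE, R=golf -> take RIGHT -> golf
i=6: L=foxtrot R=foxtrot -> agree -> foxtrot
Conflict count: 0

Answer: 0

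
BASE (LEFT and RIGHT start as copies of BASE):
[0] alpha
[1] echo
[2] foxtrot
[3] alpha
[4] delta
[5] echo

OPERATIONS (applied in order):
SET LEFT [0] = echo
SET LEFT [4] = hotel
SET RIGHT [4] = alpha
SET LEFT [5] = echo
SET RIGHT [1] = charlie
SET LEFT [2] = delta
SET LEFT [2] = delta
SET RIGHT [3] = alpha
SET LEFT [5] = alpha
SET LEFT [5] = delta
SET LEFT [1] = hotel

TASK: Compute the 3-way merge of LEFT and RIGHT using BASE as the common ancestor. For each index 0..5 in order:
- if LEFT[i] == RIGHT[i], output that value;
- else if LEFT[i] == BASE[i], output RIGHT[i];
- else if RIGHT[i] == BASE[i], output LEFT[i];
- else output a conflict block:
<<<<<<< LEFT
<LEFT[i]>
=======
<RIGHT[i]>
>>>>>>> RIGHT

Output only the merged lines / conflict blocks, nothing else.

Answer: echo
<<<<<<< LEFT
hotel
=======
charlie
>>>>>>> RIGHT
delta
alpha
<<<<<<< LEFT
hotel
=======
alpha
>>>>>>> RIGHT
delta

Derivation:
Final LEFT:  [echo, hotel, delta, alpha, hotel, delta]
Final RIGHT: [alpha, charlie, foxtrot, alpha, alpha, echo]
i=0: L=echo, R=alpha=BASE -> take LEFT -> echo
i=1: BASE=echo L=hotel R=charlie all differ -> CONFLICT
i=2: L=delta, R=foxtrot=BASE -> take LEFT -> delta
i=3: L=alpha R=alpha -> agree -> alpha
i=4: BASE=delta L=hotel R=alpha all differ -> CONFLICT
i=5: L=delta, R=echo=BASE -> take LEFT -> delta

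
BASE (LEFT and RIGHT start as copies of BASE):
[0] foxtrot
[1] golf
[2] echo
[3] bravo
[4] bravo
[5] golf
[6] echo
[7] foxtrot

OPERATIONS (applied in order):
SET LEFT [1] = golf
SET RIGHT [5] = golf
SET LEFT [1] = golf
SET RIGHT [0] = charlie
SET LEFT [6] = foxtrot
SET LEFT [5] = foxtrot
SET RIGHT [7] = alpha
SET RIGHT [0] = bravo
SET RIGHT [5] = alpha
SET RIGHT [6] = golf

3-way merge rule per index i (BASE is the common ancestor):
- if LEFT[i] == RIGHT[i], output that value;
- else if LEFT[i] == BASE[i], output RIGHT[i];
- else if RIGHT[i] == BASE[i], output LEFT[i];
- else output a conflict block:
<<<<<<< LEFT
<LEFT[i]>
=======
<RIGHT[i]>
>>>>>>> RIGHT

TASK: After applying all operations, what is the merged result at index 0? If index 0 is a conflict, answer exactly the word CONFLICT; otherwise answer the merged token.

Answer: bravo

Derivation:
Final LEFT:  [foxtrot, golf, echo, bravo, bravo, foxtrot, foxtrot, foxtrot]
Final RIGHT: [bravo, golf, echo, bravo, bravo, alpha, golf, alpha]
i=0: L=foxtrot=BASE, R=bravo -> take RIGHT -> bravo
i=1: L=golf R=golf -> agree -> golf
i=2: L=echo R=echo -> agree -> echo
i=3: L=bravo R=bravo -> agree -> bravo
i=4: L=bravo R=bravo -> agree -> bravo
i=5: BASE=golf L=foxtrot R=alpha all differ -> CONFLICT
i=6: BASE=echo L=foxtrot R=golf all differ -> CONFLICT
i=7: L=foxtrot=BASE, R=alpha -> take RIGHT -> alpha
Index 0 -> bravo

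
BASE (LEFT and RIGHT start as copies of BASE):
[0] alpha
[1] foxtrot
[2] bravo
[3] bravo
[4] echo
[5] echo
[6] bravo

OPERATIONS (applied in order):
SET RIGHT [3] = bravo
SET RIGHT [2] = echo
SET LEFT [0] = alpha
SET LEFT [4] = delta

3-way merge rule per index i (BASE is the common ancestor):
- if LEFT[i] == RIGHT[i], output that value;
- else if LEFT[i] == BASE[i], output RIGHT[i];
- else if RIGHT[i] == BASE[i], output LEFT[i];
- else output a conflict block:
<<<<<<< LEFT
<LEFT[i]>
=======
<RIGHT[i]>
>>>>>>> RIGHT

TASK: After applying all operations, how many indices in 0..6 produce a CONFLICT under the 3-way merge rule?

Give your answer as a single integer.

Answer: 0

Derivation:
Final LEFT:  [alpha, foxtrot, bravo, bravo, delta, echo, bravo]
Final RIGHT: [alpha, foxtrot, echo, bravo, echo, echo, bravo]
i=0: L=alpha R=alpha -> agree -> alpha
i=1: L=foxtrot R=foxtrot -> agree -> foxtrot
i=2: L=bravo=BASE, R=echo -> take RIGHT -> echo
i=3: L=bravo R=bravo -> agree -> bravo
i=4: L=delta, R=echo=BASE -> take LEFT -> delta
i=5: L=echo R=echo -> agree -> echo
i=6: L=bravo R=bravo -> agree -> bravo
Conflict count: 0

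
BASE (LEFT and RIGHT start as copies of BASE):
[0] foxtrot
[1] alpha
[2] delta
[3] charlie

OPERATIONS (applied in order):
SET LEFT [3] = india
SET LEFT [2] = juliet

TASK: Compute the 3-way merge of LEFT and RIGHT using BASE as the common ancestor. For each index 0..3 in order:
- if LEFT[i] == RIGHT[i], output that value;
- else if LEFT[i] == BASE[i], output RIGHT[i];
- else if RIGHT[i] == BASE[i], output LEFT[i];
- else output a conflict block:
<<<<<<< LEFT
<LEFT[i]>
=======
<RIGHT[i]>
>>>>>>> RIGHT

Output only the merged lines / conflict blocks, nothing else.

Final LEFT:  [foxtrot, alpha, juliet, india]
Final RIGHT: [foxtrot, alpha, delta, charlie]
i=0: L=foxtrot R=foxtrot -> agree -> foxtrot
i=1: L=alpha R=alpha -> agree -> alpha
i=2: L=juliet, R=delta=BASE -> take LEFT -> juliet
i=3: L=india, R=charlie=BASE -> take LEFT -> india

Answer: foxtrot
alpha
juliet
india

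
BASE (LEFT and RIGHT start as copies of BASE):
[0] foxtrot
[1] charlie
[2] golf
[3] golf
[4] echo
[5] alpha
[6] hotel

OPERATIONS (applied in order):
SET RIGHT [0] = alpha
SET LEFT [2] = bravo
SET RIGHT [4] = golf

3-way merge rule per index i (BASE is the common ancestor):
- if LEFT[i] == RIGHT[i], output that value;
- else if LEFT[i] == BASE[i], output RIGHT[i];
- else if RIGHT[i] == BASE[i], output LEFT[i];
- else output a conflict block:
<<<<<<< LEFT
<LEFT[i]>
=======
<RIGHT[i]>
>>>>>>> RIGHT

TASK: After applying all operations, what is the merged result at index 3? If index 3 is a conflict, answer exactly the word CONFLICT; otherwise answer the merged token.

Answer: golf

Derivation:
Final LEFT:  [foxtrot, charlie, bravo, golf, echo, alpha, hotel]
Final RIGHT: [alpha, charlie, golf, golf, golf, alpha, hotel]
i=0: L=foxtrot=BASE, R=alpha -> take RIGHT -> alpha
i=1: L=charlie R=charlie -> agree -> charlie
i=2: L=bravo, R=golf=BASE -> take LEFT -> bravo
i=3: L=golf R=golf -> agree -> golf
i=4: L=echo=BASE, R=golf -> take RIGHT -> golf
i=5: L=alpha R=alpha -> agree -> alpha
i=6: L=hotel R=hotel -> agree -> hotel
Index 3 -> golf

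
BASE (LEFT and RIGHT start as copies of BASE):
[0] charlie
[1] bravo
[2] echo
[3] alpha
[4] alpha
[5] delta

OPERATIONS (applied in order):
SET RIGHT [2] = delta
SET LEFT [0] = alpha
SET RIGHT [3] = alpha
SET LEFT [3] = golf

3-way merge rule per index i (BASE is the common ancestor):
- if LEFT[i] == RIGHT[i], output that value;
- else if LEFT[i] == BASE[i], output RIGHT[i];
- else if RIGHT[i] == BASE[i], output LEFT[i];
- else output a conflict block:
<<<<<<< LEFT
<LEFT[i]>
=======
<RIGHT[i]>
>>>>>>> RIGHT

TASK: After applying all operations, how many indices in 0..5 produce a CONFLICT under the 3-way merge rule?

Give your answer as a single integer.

Final LEFT:  [alpha, bravo, echo, golf, alpha, delta]
Final RIGHT: [charlie, bravo, delta, alpha, alpha, delta]
i=0: L=alpha, R=charlie=BASE -> take LEFT -> alpha
i=1: L=bravo R=bravo -> agree -> bravo
i=2: L=echo=BASE, R=delta -> take RIGHT -> delta
i=3: L=golf, R=alpha=BASE -> take LEFT -> golf
i=4: L=alpha R=alpha -> agree -> alpha
i=5: L=delta R=delta -> agree -> delta
Conflict count: 0

Answer: 0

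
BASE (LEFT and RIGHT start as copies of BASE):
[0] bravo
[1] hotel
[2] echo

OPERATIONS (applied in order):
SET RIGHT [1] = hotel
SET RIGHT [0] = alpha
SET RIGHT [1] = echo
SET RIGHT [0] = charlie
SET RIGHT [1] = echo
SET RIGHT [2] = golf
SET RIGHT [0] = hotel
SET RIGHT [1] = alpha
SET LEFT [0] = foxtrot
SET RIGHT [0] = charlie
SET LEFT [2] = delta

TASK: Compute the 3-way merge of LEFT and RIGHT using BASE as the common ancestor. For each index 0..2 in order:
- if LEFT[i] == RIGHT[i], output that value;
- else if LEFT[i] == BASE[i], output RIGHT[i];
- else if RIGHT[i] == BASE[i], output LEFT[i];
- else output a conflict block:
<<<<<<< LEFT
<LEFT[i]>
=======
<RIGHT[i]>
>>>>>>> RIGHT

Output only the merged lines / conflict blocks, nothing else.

Final LEFT:  [foxtrot, hotel, delta]
Final RIGHT: [charlie, alpha, golf]
i=0: BASE=bravo L=foxtrot R=charlie all differ -> CONFLICT
i=1: L=hotel=BASE, R=alpha -> take RIGHT -> alpha
i=2: BASE=echo L=delta R=golf all differ -> CONFLICT

Answer: <<<<<<< LEFT
foxtrot
=======
charlie
>>>>>>> RIGHT
alpha
<<<<<<< LEFT
delta
=======
golf
>>>>>>> RIGHT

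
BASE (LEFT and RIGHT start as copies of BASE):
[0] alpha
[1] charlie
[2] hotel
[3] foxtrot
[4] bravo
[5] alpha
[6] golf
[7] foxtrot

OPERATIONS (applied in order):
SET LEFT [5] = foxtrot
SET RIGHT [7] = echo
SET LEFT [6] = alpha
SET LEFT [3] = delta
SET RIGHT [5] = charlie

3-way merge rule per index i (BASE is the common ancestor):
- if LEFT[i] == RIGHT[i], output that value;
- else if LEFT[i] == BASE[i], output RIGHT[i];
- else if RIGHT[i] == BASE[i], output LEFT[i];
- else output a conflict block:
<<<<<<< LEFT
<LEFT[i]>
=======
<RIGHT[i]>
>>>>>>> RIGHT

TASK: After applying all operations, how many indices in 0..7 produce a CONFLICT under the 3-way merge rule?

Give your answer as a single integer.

Answer: 1

Derivation:
Final LEFT:  [alpha, charlie, hotel, delta, bravo, foxtrot, alpha, foxtrot]
Final RIGHT: [alpha, charlie, hotel, foxtrot, bravo, charlie, golf, echo]
i=0: L=alpha R=alpha -> agree -> alpha
i=1: L=charlie R=charlie -> agree -> charlie
i=2: L=hotel R=hotel -> agree -> hotel
i=3: L=delta, R=foxtrot=BASE -> take LEFT -> delta
i=4: L=bravo R=bravo -> agree -> bravo
i=5: BASE=alpha L=foxtrot R=charlie all differ -> CONFLICT
i=6: L=alpha, R=golf=BASE -> take LEFT -> alpha
i=7: L=foxtrot=BASE, R=echo -> take RIGHT -> echo
Conflict count: 1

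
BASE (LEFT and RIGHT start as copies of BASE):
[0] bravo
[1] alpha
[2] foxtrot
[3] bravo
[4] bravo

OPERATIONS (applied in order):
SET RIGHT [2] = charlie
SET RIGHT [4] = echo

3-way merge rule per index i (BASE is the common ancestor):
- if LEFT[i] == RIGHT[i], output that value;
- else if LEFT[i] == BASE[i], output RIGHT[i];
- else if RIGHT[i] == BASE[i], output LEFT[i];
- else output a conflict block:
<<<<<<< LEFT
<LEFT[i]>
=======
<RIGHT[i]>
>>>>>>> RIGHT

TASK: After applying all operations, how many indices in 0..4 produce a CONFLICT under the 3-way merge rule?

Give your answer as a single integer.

Final LEFT:  [bravo, alpha, foxtrot, bravo, bravo]
Final RIGHT: [bravo, alpha, charlie, bravo, echo]
i=0: L=bravo R=bravo -> agree -> bravo
i=1: L=alpha R=alpha -> agree -> alpha
i=2: L=foxtrot=BASE, R=charlie -> take RIGHT -> charlie
i=3: L=bravo R=bravo -> agree -> bravo
i=4: L=bravo=BASE, R=echo -> take RIGHT -> echo
Conflict count: 0

Answer: 0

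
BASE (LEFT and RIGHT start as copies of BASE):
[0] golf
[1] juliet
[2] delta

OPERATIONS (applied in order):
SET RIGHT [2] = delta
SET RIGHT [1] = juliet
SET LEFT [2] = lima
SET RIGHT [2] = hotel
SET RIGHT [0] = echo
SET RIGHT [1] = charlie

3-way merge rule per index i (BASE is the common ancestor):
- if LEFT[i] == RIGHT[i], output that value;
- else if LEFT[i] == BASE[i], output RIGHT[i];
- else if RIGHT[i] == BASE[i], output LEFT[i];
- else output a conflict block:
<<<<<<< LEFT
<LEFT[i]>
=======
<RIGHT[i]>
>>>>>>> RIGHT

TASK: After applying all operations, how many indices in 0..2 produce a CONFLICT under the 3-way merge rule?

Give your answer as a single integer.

Answer: 1

Derivation:
Final LEFT:  [golf, juliet, lima]
Final RIGHT: [echo, charlie, hotel]
i=0: L=golf=BASE, R=echo -> take RIGHT -> echo
i=1: L=juliet=BASE, R=charlie -> take RIGHT -> charlie
i=2: BASE=delta L=lima R=hotel all differ -> CONFLICT
Conflict count: 1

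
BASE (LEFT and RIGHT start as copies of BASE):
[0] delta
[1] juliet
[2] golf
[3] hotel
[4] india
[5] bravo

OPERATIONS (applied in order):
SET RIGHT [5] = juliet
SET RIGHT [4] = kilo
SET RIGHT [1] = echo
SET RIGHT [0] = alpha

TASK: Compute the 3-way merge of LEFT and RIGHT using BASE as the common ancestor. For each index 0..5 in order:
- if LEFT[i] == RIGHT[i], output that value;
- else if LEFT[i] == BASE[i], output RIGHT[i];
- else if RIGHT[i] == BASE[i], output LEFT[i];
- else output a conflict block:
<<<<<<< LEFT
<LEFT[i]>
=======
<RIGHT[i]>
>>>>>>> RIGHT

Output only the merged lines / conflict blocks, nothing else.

Final LEFT:  [delta, juliet, golf, hotel, india, bravo]
Final RIGHT: [alpha, echo, golf, hotel, kilo, juliet]
i=0: L=delta=BASE, R=alpha -> take RIGHT -> alpha
i=1: L=juliet=BASE, R=echo -> take RIGHT -> echo
i=2: L=golf R=golf -> agree -> golf
i=3: L=hotel R=hotel -> agree -> hotel
i=4: L=india=BASE, R=kilo -> take RIGHT -> kilo
i=5: L=bravo=BASE, R=juliet -> take RIGHT -> juliet

Answer: alpha
echo
golf
hotel
kilo
juliet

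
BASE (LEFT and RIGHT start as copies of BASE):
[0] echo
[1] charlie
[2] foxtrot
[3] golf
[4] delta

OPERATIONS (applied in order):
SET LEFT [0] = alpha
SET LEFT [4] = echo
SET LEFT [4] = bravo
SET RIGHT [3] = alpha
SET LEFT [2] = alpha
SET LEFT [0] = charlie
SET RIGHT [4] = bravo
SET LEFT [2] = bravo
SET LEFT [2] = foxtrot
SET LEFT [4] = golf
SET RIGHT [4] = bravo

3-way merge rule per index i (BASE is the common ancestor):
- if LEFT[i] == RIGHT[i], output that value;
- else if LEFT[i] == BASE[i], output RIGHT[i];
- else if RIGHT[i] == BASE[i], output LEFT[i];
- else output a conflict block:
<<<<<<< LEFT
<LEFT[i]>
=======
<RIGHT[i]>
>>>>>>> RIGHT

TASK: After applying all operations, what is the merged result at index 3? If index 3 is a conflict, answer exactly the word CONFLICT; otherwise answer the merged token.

Answer: alpha

Derivation:
Final LEFT:  [charlie, charlie, foxtrot, golf, golf]
Final RIGHT: [echo, charlie, foxtrot, alpha, bravo]
i=0: L=charlie, R=echo=BASE -> take LEFT -> charlie
i=1: L=charlie R=charlie -> agree -> charlie
i=2: L=foxtrot R=foxtrot -> agree -> foxtrot
i=3: L=golf=BASE, R=alpha -> take RIGHT -> alpha
i=4: BASE=delta L=golf R=bravo all differ -> CONFLICT
Index 3 -> alpha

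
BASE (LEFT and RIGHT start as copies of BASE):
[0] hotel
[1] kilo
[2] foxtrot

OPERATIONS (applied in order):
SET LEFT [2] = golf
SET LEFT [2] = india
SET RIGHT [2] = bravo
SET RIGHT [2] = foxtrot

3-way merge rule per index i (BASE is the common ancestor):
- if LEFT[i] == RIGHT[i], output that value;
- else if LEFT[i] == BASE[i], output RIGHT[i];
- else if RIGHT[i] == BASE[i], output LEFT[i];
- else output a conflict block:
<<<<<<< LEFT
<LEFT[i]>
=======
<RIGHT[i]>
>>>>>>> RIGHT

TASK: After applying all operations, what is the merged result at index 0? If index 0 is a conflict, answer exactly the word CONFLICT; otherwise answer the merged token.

Answer: hotel

Derivation:
Final LEFT:  [hotel, kilo, india]
Final RIGHT: [hotel, kilo, foxtrot]
i=0: L=hotel R=hotel -> agree -> hotel
i=1: L=kilo R=kilo -> agree -> kilo
i=2: L=india, R=foxtrot=BASE -> take LEFT -> india
Index 0 -> hotel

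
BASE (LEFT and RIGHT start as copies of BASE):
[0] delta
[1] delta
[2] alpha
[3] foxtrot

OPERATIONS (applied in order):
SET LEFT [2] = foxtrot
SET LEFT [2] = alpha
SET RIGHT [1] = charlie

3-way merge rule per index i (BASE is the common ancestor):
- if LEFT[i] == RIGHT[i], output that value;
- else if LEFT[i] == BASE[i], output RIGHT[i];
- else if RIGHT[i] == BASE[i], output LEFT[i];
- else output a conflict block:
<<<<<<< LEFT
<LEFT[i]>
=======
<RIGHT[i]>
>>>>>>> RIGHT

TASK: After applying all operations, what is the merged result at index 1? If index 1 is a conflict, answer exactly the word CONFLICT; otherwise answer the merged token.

Answer: charlie

Derivation:
Final LEFT:  [delta, delta, alpha, foxtrot]
Final RIGHT: [delta, charlie, alpha, foxtrot]
i=0: L=delta R=delta -> agree -> delta
i=1: L=delta=BASE, R=charlie -> take RIGHT -> charlie
i=2: L=alpha R=alpha -> agree -> alpha
i=3: L=foxtrot R=foxtrot -> agree -> foxtrot
Index 1 -> charlie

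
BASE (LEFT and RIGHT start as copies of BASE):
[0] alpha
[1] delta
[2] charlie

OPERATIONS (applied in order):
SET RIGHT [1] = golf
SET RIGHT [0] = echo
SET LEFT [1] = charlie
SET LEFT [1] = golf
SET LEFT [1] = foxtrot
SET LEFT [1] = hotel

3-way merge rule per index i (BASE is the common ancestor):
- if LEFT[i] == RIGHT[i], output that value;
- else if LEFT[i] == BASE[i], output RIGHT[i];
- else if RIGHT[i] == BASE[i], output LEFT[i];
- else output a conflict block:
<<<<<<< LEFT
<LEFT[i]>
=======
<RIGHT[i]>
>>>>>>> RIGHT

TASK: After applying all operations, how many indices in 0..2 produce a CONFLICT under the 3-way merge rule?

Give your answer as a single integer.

Answer: 1

Derivation:
Final LEFT:  [alpha, hotel, charlie]
Final RIGHT: [echo, golf, charlie]
i=0: L=alpha=BASE, R=echo -> take RIGHT -> echo
i=1: BASE=delta L=hotel R=golf all differ -> CONFLICT
i=2: L=charlie R=charlie -> agree -> charlie
Conflict count: 1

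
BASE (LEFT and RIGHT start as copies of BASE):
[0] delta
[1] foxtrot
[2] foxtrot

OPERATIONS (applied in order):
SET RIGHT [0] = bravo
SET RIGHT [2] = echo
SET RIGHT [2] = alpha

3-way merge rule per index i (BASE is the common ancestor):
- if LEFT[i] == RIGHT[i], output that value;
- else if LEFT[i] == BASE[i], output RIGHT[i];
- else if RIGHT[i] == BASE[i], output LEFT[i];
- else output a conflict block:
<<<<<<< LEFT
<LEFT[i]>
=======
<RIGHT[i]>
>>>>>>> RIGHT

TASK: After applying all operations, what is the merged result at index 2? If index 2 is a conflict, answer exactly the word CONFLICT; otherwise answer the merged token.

Answer: alpha

Derivation:
Final LEFT:  [delta, foxtrot, foxtrot]
Final RIGHT: [bravo, foxtrot, alpha]
i=0: L=delta=BASE, R=bravo -> take RIGHT -> bravo
i=1: L=foxtrot R=foxtrot -> agree -> foxtrot
i=2: L=foxtrot=BASE, R=alpha -> take RIGHT -> alpha
Index 2 -> alpha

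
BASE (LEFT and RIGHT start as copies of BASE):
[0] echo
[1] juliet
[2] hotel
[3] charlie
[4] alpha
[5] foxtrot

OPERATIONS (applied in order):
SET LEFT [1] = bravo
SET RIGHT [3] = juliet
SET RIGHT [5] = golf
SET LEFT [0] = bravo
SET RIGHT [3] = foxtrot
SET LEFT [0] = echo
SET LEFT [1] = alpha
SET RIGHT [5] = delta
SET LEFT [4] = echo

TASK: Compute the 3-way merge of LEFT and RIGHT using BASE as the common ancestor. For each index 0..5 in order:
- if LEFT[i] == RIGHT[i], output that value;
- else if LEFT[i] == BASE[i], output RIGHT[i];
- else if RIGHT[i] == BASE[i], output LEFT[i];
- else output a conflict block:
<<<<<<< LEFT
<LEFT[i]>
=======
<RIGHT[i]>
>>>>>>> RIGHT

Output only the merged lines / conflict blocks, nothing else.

Final LEFT:  [echo, alpha, hotel, charlie, echo, foxtrot]
Final RIGHT: [echo, juliet, hotel, foxtrot, alpha, delta]
i=0: L=echo R=echo -> agree -> echo
i=1: L=alpha, R=juliet=BASE -> take LEFT -> alpha
i=2: L=hotel R=hotel -> agree -> hotel
i=3: L=charlie=BASE, R=foxtrot -> take RIGHT -> foxtrot
i=4: L=echo, R=alpha=BASE -> take LEFT -> echo
i=5: L=foxtrot=BASE, R=delta -> take RIGHT -> delta

Answer: echo
alpha
hotel
foxtrot
echo
delta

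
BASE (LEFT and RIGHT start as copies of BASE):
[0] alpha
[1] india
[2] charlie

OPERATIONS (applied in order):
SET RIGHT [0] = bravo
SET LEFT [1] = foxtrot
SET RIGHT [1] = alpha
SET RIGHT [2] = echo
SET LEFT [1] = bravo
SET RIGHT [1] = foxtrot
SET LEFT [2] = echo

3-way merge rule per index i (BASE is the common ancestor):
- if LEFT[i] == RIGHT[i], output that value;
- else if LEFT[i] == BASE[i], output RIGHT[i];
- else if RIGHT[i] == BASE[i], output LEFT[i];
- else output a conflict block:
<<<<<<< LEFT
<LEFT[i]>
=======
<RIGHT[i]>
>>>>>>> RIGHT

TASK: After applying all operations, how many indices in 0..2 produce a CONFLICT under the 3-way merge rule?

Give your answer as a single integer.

Final LEFT:  [alpha, bravo, echo]
Final RIGHT: [bravo, foxtrot, echo]
i=0: L=alpha=BASE, R=bravo -> take RIGHT -> bravo
i=1: BASE=india L=bravo R=foxtrot all differ -> CONFLICT
i=2: L=echo R=echo -> agree -> echo
Conflict count: 1

Answer: 1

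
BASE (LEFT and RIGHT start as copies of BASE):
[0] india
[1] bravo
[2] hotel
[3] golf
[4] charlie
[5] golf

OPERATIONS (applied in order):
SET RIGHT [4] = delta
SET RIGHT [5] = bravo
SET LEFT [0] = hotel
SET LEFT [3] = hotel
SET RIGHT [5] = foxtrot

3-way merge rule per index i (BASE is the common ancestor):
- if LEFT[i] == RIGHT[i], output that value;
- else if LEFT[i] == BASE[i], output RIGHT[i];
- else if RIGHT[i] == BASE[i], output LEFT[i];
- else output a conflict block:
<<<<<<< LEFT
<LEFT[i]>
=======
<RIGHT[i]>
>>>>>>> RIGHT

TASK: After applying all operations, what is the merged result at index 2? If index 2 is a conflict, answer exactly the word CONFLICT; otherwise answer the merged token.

Answer: hotel

Derivation:
Final LEFT:  [hotel, bravo, hotel, hotel, charlie, golf]
Final RIGHT: [india, bravo, hotel, golf, delta, foxtrot]
i=0: L=hotel, R=india=BASE -> take LEFT -> hotel
i=1: L=bravo R=bravo -> agree -> bravo
i=2: L=hotel R=hotel -> agree -> hotel
i=3: L=hotel, R=golf=BASE -> take LEFT -> hotel
i=4: L=charlie=BASE, R=delta -> take RIGHT -> delta
i=5: L=golf=BASE, R=foxtrot -> take RIGHT -> foxtrot
Index 2 -> hotel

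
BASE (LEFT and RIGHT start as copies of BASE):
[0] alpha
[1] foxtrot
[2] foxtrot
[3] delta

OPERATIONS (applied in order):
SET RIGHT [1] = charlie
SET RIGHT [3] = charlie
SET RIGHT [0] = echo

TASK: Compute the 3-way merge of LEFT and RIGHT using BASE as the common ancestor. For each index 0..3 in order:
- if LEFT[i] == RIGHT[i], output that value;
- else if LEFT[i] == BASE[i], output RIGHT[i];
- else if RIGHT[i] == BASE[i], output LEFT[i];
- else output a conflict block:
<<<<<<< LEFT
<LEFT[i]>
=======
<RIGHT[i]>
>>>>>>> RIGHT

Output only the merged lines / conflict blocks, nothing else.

Answer: echo
charlie
foxtrot
charlie

Derivation:
Final LEFT:  [alpha, foxtrot, foxtrot, delta]
Final RIGHT: [echo, charlie, foxtrot, charlie]
i=0: L=alpha=BASE, R=echo -> take RIGHT -> echo
i=1: L=foxtrot=BASE, R=charlie -> take RIGHT -> charlie
i=2: L=foxtrot R=foxtrot -> agree -> foxtrot
i=3: L=delta=BASE, R=charlie -> take RIGHT -> charlie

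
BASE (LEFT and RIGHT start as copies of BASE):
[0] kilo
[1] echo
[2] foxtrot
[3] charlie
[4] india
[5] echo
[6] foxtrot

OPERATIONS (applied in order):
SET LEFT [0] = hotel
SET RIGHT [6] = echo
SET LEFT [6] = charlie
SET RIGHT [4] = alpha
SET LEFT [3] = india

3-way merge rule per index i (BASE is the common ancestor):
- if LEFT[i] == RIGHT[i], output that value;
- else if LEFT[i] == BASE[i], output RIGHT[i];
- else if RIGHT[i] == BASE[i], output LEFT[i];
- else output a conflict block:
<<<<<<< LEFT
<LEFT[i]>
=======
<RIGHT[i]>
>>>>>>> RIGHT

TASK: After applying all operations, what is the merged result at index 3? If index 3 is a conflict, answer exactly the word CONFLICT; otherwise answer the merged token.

Final LEFT:  [hotel, echo, foxtrot, india, india, echo, charlie]
Final RIGHT: [kilo, echo, foxtrot, charlie, alpha, echo, echo]
i=0: L=hotel, R=kilo=BASE -> take LEFT -> hotel
i=1: L=echo R=echo -> agree -> echo
i=2: L=foxtrot R=foxtrot -> agree -> foxtrot
i=3: L=india, R=charlie=BASE -> take LEFT -> india
i=4: L=india=BASE, R=alpha -> take RIGHT -> alpha
i=5: L=echo R=echo -> agree -> echo
i=6: BASE=foxtrot L=charlie R=echo all differ -> CONFLICT
Index 3 -> india

Answer: india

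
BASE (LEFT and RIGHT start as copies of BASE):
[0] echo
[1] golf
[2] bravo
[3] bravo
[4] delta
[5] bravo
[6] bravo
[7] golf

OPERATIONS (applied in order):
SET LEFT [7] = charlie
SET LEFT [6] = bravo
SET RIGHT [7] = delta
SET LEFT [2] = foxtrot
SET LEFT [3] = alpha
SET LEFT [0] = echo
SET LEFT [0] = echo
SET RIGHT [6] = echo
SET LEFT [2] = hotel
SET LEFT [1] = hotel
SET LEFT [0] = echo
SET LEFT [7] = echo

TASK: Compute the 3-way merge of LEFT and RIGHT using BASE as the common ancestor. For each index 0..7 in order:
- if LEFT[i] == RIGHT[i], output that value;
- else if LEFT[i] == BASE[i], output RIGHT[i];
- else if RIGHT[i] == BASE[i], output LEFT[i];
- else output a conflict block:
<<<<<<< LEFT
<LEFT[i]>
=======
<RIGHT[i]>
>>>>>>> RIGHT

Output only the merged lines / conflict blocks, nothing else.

Final LEFT:  [echo, hotel, hotel, alpha, delta, bravo, bravo, echo]
Final RIGHT: [echo, golf, bravo, bravo, delta, bravo, echo, delta]
i=0: L=echo R=echo -> agree -> echo
i=1: L=hotel, R=golf=BASE -> take LEFT -> hotel
i=2: L=hotel, R=bravo=BASE -> take LEFT -> hotel
i=3: L=alpha, R=bravo=BASE -> take LEFT -> alpha
i=4: L=delta R=delta -> agree -> delta
i=5: L=bravo R=bravo -> agree -> bravo
i=6: L=bravo=BASE, R=echo -> take RIGHT -> echo
i=7: BASE=golf L=echo R=delta all differ -> CONFLICT

Answer: echo
hotel
hotel
alpha
delta
bravo
echo
<<<<<<< LEFT
echo
=======
delta
>>>>>>> RIGHT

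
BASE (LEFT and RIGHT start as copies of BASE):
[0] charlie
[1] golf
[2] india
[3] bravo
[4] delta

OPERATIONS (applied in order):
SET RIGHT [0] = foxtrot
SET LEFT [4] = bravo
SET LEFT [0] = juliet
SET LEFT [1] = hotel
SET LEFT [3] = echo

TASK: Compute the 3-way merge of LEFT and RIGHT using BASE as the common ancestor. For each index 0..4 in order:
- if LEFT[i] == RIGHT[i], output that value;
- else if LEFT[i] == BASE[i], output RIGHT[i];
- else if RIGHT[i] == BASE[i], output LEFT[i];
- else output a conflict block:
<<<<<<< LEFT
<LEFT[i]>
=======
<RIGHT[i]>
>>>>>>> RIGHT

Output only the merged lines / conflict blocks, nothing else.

Answer: <<<<<<< LEFT
juliet
=======
foxtrot
>>>>>>> RIGHT
hotel
india
echo
bravo

Derivation:
Final LEFT:  [juliet, hotel, india, echo, bravo]
Final RIGHT: [foxtrot, golf, india, bravo, delta]
i=0: BASE=charlie L=juliet R=foxtrot all differ -> CONFLICT
i=1: L=hotel, R=golf=BASE -> take LEFT -> hotel
i=2: L=india R=india -> agree -> india
i=3: L=echo, R=bravo=BASE -> take LEFT -> echo
i=4: L=bravo, R=delta=BASE -> take LEFT -> bravo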